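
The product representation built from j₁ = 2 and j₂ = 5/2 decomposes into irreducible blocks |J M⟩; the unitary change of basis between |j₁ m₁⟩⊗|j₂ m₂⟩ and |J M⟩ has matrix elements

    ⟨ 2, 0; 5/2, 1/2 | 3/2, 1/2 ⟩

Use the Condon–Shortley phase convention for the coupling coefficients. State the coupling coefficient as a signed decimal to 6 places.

√[4·3!1!2!/7! · 2!2!3!2!2!1!] = √(32/35)
  +(−1)^1/∏(1,2,1,2,0,0)! = -1/4  (running -1/4)
  +(−1)^2/∏(2,1,0,1,1,1)! = 1/2  (running 1/4)
⟨..|..⟩ = √(32/35)·(1/4) = +0.239046

+√(2/35) = +0.239046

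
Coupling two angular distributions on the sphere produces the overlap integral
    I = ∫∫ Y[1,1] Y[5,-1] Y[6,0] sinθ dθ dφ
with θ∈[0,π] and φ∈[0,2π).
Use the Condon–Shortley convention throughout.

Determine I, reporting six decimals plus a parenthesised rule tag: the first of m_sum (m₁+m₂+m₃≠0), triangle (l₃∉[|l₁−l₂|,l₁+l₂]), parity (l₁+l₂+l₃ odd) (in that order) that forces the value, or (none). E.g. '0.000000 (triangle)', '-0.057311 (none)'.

0.158246 (none)

m-sum 0 ✓  L=12 even ✓  4≤6≤6 ✓
Π(2lᵢ+1) = 3×11×13 = 429
triangle coeff Δ(1,5,6) = 1/858
Σ_t [0,0]: t=0:+1/14400 = 1/14400
(3j)²=6/143 [(1 5 6; 0 0 0)], sign=+1
Σ_t [0,0]: t=0:+1/34560 = 1/34560
(3j)²=5/286 [(1 5 6; 1 -1 0)], sign=+1
⇒ 4πI² = 45/143
I = (+1)√(45/143/(4π)) = 0.15824621
No selection rule forces the value: the integral is nonzero (none).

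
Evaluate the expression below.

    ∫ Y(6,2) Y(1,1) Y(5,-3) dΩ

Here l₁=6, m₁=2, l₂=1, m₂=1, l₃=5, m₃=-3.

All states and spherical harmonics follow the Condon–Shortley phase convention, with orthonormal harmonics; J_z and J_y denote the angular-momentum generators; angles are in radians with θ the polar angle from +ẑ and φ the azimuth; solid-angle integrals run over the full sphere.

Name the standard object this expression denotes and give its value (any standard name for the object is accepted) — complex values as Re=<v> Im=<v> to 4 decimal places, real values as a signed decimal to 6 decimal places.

Gaunt coefficient, +0.100084

This is a Gaunt coefficient — the integral of a triple product of spherical harmonics over the sphere.
Checks pass: Σm=0; 12 even; l₃=5∈[5,7].
(2·6+1)(2·1+1)(2·5+1) = 429
Δ: 2! 10! 0! / 13! → 1/858
sum: t=1:−1/14400 = -1/14400
3j²(6 1 5; 0 0 0) = Δ·Π!·Σ² = 6/143  (sign +1)
sum: t=2:+1/161280 = 1/161280
3j²(6 1 5; 2 1 -3) = Δ·Π!·Σ² = 1/143  (sign +1)
combine: 4πI² = 429·6/143·1/143 = 18/143
take √, sign +1: I = 0.10008369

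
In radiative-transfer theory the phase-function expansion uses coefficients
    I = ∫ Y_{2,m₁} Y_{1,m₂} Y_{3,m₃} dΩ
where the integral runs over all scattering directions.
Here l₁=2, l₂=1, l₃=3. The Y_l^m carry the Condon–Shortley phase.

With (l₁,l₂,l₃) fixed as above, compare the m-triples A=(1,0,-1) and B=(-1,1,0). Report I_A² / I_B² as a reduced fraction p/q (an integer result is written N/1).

8/3

Same 2,1,3: normalisation and zero-m 3j drop out of the ratio.
A: Δ: 0! 4! 2! / 7! → 1/105; sum: t=0:+1/6 = 1/6; 3j²(2 1 3; 1 0 -1) = Δ·Π!·Σ² = 8/105  (sign +1)
B: Δ: 0! 4! 2! / 7! → 1/105; sum: t=0:+1/12 = 1/12; 3j²(2 1 3; -1 1 0) = Δ·Π!·Σ² = 1/35  (sign -1)
I_A²/I_B² = (8/105)/(1/35) = 8/3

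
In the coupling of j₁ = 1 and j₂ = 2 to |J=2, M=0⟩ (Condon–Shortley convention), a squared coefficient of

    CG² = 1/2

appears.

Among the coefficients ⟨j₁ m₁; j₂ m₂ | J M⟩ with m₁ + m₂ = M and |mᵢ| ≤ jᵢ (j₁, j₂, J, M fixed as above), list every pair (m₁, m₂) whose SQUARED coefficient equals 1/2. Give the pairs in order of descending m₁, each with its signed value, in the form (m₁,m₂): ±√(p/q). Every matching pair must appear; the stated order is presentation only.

(1,-1): +√(1/2); (-1,1): −√(1/2)

Admissible pairs with m₁+m₂ = M = 0: (-1,1), (0,0), (1,-1)
  (m₁,m₂)=(1,-1): CG² = 1/2, CG = +√(1/2)   ← matches the target
  (m₁,m₂)=(0,0): CG² = 0/1, CG = 0
  (m₁,m₂)=(-1,1): CG² = 1/2, CG = −√(1/2)   ← matches the target
Pairs with CG² = 1/2: (1,-1): +√(1/2); (-1,1): −√(1/2)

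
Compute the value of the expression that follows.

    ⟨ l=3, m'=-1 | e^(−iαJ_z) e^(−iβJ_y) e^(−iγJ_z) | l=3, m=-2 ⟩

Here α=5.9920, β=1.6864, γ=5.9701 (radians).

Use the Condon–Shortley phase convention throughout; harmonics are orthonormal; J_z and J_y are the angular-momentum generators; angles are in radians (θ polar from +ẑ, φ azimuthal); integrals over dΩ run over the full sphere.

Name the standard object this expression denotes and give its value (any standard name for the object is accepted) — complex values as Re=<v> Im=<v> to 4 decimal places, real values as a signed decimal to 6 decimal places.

This is a Wigner D-matrix element — the rotation-matrix element ⟨l m'| R(α,β,γ) |l m⟩ in the angular-momentum basis.
D^3_{-1,-2}(5.9920,1.6864,5.9701) = e^{-i·-1·5.9920}·d^3_{-1,-2}(1.6864)·e^{-i·-2·5.9701}. Compute d first:
Half-angle: c=0.665077, s=0.746775. N=√(2·24·1·120)=75.894664
k: max(0,(-2)−(-1))=0 … min(3+(-2),3−(-1))=1
  k=0: (−1)^1·75.8947/(24)·0.6651^5·0.7468^1 = -0.307290
  k=1: (−1)^2·75.8947/(12)·0.6651^3·0.7468^3 = +0.774844
d^3_{-1,-2}(1.6864) = -0.307290 +0.774844 = +0.467555
Phases: e^{-i·(-1)·5.9920}=+0.957904-0.287088i, e^{-i·(-2)·5.9701}=+0.810278-0.586046i ⇒ D=+0.284237-0.371237i

Wigner D-matrix element, Re=0.2842 Im=-0.3712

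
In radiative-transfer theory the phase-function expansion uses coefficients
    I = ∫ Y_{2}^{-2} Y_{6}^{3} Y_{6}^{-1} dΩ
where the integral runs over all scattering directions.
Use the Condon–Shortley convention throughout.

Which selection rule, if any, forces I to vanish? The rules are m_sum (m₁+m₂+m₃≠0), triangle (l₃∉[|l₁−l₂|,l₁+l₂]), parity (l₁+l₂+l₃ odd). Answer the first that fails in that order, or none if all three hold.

m₁+m₂+m₃ = -2 + 3 − 1 = 0  ✓
triangle: |2−6|=4 ≤ l₃=6 ≤ 2+6=8  ✓
parity: l₁+l₂+l₃ = 14 is even  ✓

none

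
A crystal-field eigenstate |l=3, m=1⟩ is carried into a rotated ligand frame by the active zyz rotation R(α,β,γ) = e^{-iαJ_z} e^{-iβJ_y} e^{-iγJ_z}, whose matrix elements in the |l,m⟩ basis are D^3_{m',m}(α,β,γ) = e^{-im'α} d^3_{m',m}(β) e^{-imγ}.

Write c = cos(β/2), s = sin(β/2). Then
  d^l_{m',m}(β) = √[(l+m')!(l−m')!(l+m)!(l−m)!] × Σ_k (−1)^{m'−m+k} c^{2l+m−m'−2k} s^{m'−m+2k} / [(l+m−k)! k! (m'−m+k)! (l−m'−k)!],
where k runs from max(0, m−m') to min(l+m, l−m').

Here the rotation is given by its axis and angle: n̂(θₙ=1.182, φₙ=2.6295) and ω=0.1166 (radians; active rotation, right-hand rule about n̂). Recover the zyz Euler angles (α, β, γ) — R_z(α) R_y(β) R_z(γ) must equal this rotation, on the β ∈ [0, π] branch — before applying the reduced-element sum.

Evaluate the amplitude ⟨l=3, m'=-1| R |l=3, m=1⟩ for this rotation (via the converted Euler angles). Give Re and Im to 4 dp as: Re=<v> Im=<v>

Axis–angle → zyz. n̂ = (sinθₙcosφₙ, sinθₙsinφₙ, cosθₙ) = (-0.806661, +0.453432, +0.379075), ω = 0.1166.
R = I cosω + sinω [n̂]ₓ + (1−cosω) n̂n̂ᵀ gives
  R = [+0.997628, -0.046584, +0.050674; +0.041616, +0.994606, +0.095011; -0.054827, -0.092677, +0.994186]
β = atan2(√(R₁₃²+R₂₃²), R₃₃) = 0.107889; α = atan2(R₂₃, R₁₃) mod 2π = 1.080825; γ = atan2(R₃₂, −R₃₁) mod 2π = 5.246603
First d^3_{-1,1}(β=0.1079), then the phase factors e^{-i(-1)α} and e^{-i(1)γ}:
With c≡cos(β/2)=0.998545 and s≡sin(β/2)=0.053918, N=[2·24·24·2]^{1/2}=48.000000
k: max(0,(1)−(-1))=2 … min(3+(1),3−(-1))=4
  k=2: (−1)^0·48.0000/(8)·0.9985^4·0.0539^2 = +0.017342
  k=3: (−1)^1·48.0000/(6)·0.9985^2·0.0539^4 = -0.000067
  k=4: (−1)^2·48.0000/(48)·0.9985^0·0.0539^6 = +0.000000
d^3_{-1,1}(0.1079) = +0.017342 -0.000067 +0.000000 = +0.017274
D = (+0.470600+0.882346i)·(+0.017274)·(+0.509165+0.860669i) = -0.008979+0.014757i

Re=-0.0090 Im=0.0148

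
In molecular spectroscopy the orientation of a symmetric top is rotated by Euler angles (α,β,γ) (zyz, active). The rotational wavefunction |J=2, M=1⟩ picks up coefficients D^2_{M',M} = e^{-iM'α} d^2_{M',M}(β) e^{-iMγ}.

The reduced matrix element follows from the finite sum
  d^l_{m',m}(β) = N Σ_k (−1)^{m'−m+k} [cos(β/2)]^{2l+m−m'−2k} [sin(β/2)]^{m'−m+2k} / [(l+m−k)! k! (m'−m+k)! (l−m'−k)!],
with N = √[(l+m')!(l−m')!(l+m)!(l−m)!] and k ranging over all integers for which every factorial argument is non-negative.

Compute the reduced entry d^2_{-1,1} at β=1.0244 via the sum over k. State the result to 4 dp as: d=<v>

d=0.4898

d^2_{-1,1}(β=1.0244) via the finite sum:
c=cos(1.024400/2)=0.871668, s=sin(1.024400/2)=0.490096; N=√[1·6·6·1]=6.000000
k∈{2,3} keeps every argument non-negative
  k=2: (−1)^0·6.0000/(2)·0.8717^2·0.4901^2 = +0.547503
  k=3: (−1)^1·6.0000/(6)·0.8717^0·0.4901^4 = -0.057693
d^2_{-1,1}(1.0244) = +0.547503 -0.057693 = +0.489810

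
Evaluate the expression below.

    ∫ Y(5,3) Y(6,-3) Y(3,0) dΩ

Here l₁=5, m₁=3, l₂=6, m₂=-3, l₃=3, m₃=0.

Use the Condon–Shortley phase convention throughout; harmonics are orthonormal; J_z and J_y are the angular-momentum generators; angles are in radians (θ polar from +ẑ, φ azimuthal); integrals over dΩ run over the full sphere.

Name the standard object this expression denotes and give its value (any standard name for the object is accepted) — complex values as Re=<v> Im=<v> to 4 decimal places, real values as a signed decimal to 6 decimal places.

This is a Gaunt coefficient — the integral of a triple product of spherical harmonics over the sphere.
Rules hold: Σm=0, L=14 even, 1≤3≤11.
N = 11·13·7 = 1001
Δ = 8!·2!·4!/15! = 1/675675
Racah Σ t=3..5: t=3:−1/8640 t=4:+1/2304 t=5:−1/8640 = 7/34560
⇒ 3j(5 6 3; 0 0 0)² = 7/429, sgn -1
Racah Σ t=0..2: t=0:+1/483840 t=1:−1/20160 t=2:+1/17280 = 1/96768
⇒ 3j(5 6 3; 3 -3 0)² = 1/1001, sgn -1
4πI² = N·(3j₀)²·(3jₘ)² = 7/429
I = +1·√(0.016317/4π) = 0.03603425

Gaunt coefficient, +0.036034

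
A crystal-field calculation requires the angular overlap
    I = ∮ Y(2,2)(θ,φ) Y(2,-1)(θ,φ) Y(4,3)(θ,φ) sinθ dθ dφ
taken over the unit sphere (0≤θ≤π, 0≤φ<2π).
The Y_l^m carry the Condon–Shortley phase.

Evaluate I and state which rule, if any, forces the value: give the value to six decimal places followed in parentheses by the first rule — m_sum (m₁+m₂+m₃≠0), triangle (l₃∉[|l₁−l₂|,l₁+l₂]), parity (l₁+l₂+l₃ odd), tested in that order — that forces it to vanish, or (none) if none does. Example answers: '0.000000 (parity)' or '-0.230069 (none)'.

2 − 1 + 3 = 4 ≠ 0: azimuthal integral kills it; I = 0

0.000000 (m_sum)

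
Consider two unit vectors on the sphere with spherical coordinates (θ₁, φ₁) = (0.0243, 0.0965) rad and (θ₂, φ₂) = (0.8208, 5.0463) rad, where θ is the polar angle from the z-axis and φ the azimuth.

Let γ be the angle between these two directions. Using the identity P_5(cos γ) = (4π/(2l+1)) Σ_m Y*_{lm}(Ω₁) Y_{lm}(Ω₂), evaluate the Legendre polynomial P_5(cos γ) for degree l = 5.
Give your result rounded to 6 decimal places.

-0.341441

Term-by-term m-sum for l=5 (normalisation 4π/11 = 1.142397):
  m=-5: Y*=(0.000000, 0.000000)  Y=(0.096863, -0.009597)  product (0.000000, 0.000000)
  m=-4: Y*=(0.000000, 0.000000)  Y=(0.066811, -0.278860)  product (0.000000, -0.000000)
  m=-3: Y*=(0.000038, 0.000011)  Y=(-0.363214, -0.232329)  product (-0.000011, -0.000013)
  m=-2: Y*=(0.001962, 0.000383)  Y=(-0.191272, 0.150859)  product (-0.000433, 0.000223)
  m=-1: Y*=(0.061839, 0.005986)  Y=(-0.074603, -0.215056)  product (-0.003326, -0.013745)
  m=+0: Y*=(0.931464, -0.000000)  Y=(-0.312777, 0.000000)  product (-0.291341, 0.000000)
  m=+1: Y*=(-0.061839, 0.005986)  Y=(0.074603, -0.215056)  product (-0.003326, 0.013745)
  m=+2: Y*=(0.001962, -0.000383)  Y=(-0.191272, -0.150859)  product (-0.000433, -0.000223)
  m=+3: Y*=(-0.000038, 0.000011)  Y=(0.363214, -0.232329)  product (-0.000011, 0.000013)
  m=+4: Y*=(0.000000, -0.000000)  Y=(0.066811, 0.278860)  product (0.000000, 0.000000)
  m=+5: Y*=(-0.000000, 0.000000)  Y=(-0.096863, -0.009597)  product (0.000000, -0.000000)
Accumulated sum (-0.298881, 0.000000); after 4π/(2l+1) scaling, (-0.341441, 0.000000) ⇒ P_5 = -0.341441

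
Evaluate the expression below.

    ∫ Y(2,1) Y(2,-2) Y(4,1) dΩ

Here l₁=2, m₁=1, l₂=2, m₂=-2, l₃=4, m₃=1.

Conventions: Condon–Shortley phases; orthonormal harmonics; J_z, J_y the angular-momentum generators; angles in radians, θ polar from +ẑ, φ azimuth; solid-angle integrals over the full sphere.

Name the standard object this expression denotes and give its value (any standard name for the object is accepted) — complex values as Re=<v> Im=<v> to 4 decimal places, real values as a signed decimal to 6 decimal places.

This is a Gaunt coefficient — the integral of a triple product of spherical harmonics over the sphere.
Rules hold: Σm=0, L=8 even, 0≤4≤4.
N = 5·5·9 = 225
Δ = 0!·4!·4!/9! = 1/630
Racah Σ t=0..0: t=0:+1/16 = 1/16
⇒ 3j(2 2 4; 0 0 0)² = 2/35, sgn +1
Racah Σ t=0..0: t=0:+1/144 = 1/144
⇒ 3j(2 2 4; 1 -2 1)² = 1/126, sgn -1
4πI² = N·(3j₀)²·(3jₘ)² = 5/49
I = -1·√(0.102041/4π) = -0.09011188

Gaunt coefficient, -0.090112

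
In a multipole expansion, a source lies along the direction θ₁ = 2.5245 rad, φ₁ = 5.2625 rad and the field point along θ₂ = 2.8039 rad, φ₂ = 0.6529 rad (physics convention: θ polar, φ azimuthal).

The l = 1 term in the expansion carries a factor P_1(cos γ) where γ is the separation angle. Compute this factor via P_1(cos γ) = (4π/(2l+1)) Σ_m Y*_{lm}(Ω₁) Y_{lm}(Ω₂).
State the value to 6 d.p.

0.749831

Summing Y*_{l m}(θ₁,φ₁)·Y_{l m}(θ₂,φ₂) over m ∈ [−1, 1]; prefactor 4π/(2·1+1) = 4.188790:
  m=-1: Y*=+0.104518-0.170430i  Y=+0.090923-0.069537i  product -0.002348-0.022764i
  m=+0: Y*=-0.398487-0.000000i  Y=-0.461007+0.000000i  product +0.183705+0.000000i
  m=+1: Y*=-0.104518-0.170430i  Y=-0.090923-0.069537i  product -0.002348+0.022764i
Σ over m = +0.179009+0.000000i; ×(4π/3) → +0.749831+0.000000i. Real part: 0.749831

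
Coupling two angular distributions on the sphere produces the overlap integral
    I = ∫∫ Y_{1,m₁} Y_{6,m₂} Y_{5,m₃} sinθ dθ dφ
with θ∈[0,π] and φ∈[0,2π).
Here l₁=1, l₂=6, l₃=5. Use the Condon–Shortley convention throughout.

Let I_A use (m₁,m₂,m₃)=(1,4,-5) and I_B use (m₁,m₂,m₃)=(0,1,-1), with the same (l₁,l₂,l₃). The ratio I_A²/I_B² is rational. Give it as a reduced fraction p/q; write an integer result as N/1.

1/35

Shared (l₁,l₂,l₃)=(1,6,5): N and (l;000)² cancel in I_A²/I_B².
A: Δ = 2!·0!·10!/13! = 1/858; Racah Σ t=0..0: t=0:+1/7257600 = 1/7257600; ⇒ 3j(1 6 5; 1 4 -5)² = 1/858, sgn +1
B: Δ = 2!·0!·10!/13! = 1/858; Racah Σ t=1..1: t=1:−1/17280 = -1/17280; ⇒ 3j(1 6 5; 0 1 -1)² = 35/858, sgn -1
I_A²/I_B² = (1/858)/(35/858) = 1/35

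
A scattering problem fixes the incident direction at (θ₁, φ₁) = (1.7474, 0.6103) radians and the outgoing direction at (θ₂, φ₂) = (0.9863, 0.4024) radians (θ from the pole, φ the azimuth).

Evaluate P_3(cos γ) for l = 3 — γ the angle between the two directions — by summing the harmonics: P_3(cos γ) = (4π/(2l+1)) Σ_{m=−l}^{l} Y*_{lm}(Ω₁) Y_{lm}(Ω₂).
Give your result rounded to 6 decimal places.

Summing Y*_{l m}(θ₁,φ₁)·Y_{l m}(θ₂,φ₂) over m ∈ [−3, 3]; prefactor 4π/(2·3+1) = 1.795196:
  term(m=-3) = 0.07820 + 0.05627j   from Y*(Ω₁)=-0.10237 + 0.38467j, Y(Ω₂)=0.08607 - 0.22620j
  term(m=-2) = -0.06243 - 0.02757j   from Y*(Ω₁)=-0.05970 - 0.16345j, Y(Ω₂)=0.27191 - 0.28267j
  term(m=-1) = -0.03706 - 0.00782j   from Y*(Ω₁)=-0.22048 - 0.15420j, Y(Ω₂)=0.12953 - 0.05513j
  term(m=+0) = -0.05677 + 0.00000j   from Y*(Ω₁)=0.18657 + 0.00000j, Y(Ω₂)=-0.30427 + 0.00000j
  term(m=+1) = -0.03706 + 0.00782j   from Y*(Ω₁)=0.22048 - 0.15420j, Y(Ω₂)=-0.12953 - 0.05513j
  term(m=+2) = -0.06243 + 0.02757j   from Y*(Ω₁)=-0.05970 + 0.16345j, Y(Ω₂)=0.27191 + 0.28267j
  term(m=+3) = 0.07820 - 0.05627j   from Y*(Ω₁)=0.10237 + 0.38467j, Y(Ω₂)=-0.08607 - 0.22620j
Accumulated sum -0.09936 + 0.00000j; after 4π/(2l+1) scaling, -0.17837 + 0.00000j ⇒ P_3 = -0.178368

-0.178368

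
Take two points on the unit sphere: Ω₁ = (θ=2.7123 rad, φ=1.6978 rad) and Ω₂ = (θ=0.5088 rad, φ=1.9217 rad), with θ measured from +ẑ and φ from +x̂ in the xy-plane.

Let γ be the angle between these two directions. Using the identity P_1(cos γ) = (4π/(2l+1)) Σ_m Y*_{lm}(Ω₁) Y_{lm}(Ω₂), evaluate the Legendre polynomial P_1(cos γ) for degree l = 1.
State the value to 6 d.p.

Addition theorem: P_1(cos γ) = (4π/3) Σ_m Y*_{lm}(Ω₁) Y_{lm}(Ω₂), m = −1…1:
  [-1]  conj(Y_{1,-1})(Ω₁) = -0.01821 + 0.14265j ; Y_{1,-1}(Ω₂) = -0.05785 - 0.15804j ; Δ = 0.02360 - 0.00537j
  [+0]  conj(Y_{1,0})(Ω₁) = -0.44427 + 0.00000j ; Y_{1,0}(Ω₂) = 0.42671 + 0.00000j ; Δ = -0.18957 + 0.00000j
  [+1]  conj(Y_{1,1})(Ω₁) = 0.01821 + 0.14265j ; Y_{1,1}(Ω₂) = 0.05785 - 0.15804j ; Δ = 0.02360 + 0.00537j
Σ over m = -0.14238 + 0.00000j; ×(4π/3) → -0.59639 + 0.00000j. Real part: -0.596388

-0.596388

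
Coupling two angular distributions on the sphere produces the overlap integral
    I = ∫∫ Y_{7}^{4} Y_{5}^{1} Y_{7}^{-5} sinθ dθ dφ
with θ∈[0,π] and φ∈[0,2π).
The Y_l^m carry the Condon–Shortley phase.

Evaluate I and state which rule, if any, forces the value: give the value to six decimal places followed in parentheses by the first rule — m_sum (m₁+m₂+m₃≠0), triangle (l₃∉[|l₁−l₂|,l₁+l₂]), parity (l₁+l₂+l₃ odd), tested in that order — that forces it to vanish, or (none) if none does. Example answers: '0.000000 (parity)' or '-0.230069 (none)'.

Σlᵢ=19 odd — θ-integrand is odd under cosθ→−cosθ; I=0

0.000000 (parity)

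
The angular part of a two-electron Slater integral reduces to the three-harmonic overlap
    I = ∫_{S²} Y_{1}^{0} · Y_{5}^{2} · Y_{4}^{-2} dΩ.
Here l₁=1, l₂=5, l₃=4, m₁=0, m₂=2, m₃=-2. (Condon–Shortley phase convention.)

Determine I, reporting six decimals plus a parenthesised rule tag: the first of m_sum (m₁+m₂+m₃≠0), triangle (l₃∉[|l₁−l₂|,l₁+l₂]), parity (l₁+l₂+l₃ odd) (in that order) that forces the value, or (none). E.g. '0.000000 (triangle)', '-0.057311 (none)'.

m-sum 0 ✓  L=10 even ✓  4≤4≤6 ✓
Π(2lᵢ+1) = 3×11×9 = 297
triangle coeff Δ(1,5,4) = 1/495
Σ_t [1,1]: t=1:−1/576 = -1/576
(3j)²=5/99 [(1 5 4; 0 0 0)], sign=-1
Σ_t [1,1]: t=1:−1/1440 = -1/1440
(3j)²=7/165 [(1 5 4; 0 2 -2)], sign=-1
⇒ 4πI² = 7/11
I = (+1)√(7/11/(4π)) = 0.22503380
No selection rule forces the value: the integral is nonzero (none).

0.225034 (none)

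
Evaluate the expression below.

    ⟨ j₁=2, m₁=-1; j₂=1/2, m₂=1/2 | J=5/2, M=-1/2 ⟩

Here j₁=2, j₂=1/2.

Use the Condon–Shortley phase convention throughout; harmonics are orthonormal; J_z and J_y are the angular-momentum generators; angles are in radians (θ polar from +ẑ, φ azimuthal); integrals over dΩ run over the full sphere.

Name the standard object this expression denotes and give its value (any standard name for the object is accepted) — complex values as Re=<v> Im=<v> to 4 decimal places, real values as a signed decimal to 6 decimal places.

This is a Clebsch–Gordan (vector-coupling) coefficient.
j₁+j₂−J=0  J+j₁−j₂=4  J−j₁+j₂=1  j₁+j₂+J+1=6
(j₁±m₁, j₂±m₂, J±M) = (1,3,1,0,2,3)
P² = 72/5
sum k=0..0:
  [0] +1/6 = 1/6
S = 1/6
C² = P²·S² = 2/5 ; C = +0.632456

Clebsch–Gordan coefficient, +√(2/5) ≈ +0.632456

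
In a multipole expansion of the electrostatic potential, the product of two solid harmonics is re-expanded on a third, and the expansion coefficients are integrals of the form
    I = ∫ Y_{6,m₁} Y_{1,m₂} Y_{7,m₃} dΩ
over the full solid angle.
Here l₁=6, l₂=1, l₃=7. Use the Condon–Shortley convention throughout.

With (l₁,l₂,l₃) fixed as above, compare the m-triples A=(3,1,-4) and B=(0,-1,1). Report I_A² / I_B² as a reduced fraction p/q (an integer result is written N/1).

55/28

Same 6,1,7: normalisation and zero-m 3j drop out of the ratio.
A: Δ: 0! 12! 2! / 15! → 1/1365; sum: t=0:+1/4354560 = 1/4354560; 3j²(6 1 7; 3 1 -4) = Δ·Π!·Σ² = 11/273  (sign -1)
B: Δ: 0! 12! 2! / 15! → 1/1365; sum: t=0:+1/1036800 = 1/1036800; 3j²(6 1 7; 0 -1 1) = Δ·Π!·Σ² = 4/195  (sign +1)
I_A²/I_B² = (11/273)/(4/195) = 55/28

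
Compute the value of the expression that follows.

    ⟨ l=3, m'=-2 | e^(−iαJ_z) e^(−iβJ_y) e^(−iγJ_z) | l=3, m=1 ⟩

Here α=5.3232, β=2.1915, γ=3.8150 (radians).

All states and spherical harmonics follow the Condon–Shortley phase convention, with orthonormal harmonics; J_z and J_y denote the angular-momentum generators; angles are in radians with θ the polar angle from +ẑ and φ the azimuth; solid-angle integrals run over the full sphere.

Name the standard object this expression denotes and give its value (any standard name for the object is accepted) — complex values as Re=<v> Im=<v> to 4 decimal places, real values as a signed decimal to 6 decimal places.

This is a Wigner D-matrix element — the rotation-matrix element ⟨l m'| R(α,β,γ) |l m⟩ in the angular-momentum basis.
D^3_{-2,1}(5.3232,2.1915,3.8150) = e^{-i·-2·5.3232}·d^3_{-2,1}(2.1915)·e^{-i·1·3.8150}. Compute d first:
c=cos(2.191500/2)=0.457380, s=sin(2.191500/2)=0.889272; N=√[1·120·24·2]=75.894664
k: max(0,(1)−(-2))=3 … min(3+(1),3−(-2))=4
  k=3: (−1)^0·75.8947/(12)·0.4574^3·0.8893^3 = +0.425563
  k=4: (−1)^1·75.8947/(24)·0.4574^1·0.8893^5 = -0.804357
d^3_{-2,1}(2.1915) = +0.425563 -0.804357 = -0.378794
Phases: e^{-i·(-2)·5.3232}=-0.342122-0.939656i, e^{-i·(1)·3.8150}=-0.781701+0.623653i ⇒ D=-0.323284-0.197414i

Wigner D-matrix element, Re=-0.3233 Im=-0.1974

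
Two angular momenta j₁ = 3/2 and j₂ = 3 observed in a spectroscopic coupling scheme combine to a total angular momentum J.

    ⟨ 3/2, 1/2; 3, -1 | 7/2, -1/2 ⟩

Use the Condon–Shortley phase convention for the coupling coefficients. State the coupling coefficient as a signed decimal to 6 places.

+√(2/7) ≈ +0.534522

√[8·1!2!5!/9! · 2!1!2!4!3!4!] = √(512/7)
  +(−1)^0/∏(0,1,1,2,1,3)! = 1/12  (running 1/12)
  +(−1)^1/∏(1,0,0,1,2,4)! = -1/48  (running 1/16)
⟨..|..⟩ = √(512/7)·(1/16) = +0.534522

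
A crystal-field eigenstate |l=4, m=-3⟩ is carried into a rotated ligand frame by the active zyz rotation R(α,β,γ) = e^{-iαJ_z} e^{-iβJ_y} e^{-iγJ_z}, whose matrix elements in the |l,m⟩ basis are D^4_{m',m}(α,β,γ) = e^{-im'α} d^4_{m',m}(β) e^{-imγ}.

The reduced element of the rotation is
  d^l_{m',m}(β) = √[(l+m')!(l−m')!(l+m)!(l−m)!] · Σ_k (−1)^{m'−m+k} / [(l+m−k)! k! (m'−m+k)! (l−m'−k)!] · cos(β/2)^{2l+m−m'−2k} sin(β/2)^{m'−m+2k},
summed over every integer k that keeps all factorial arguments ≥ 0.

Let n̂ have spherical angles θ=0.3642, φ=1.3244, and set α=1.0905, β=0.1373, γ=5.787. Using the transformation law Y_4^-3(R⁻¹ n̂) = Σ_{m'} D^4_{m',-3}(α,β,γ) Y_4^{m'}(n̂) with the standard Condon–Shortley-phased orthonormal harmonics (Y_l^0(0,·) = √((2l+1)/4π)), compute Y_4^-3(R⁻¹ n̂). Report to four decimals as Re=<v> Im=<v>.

Need the full column D^4_{m',-3} for m'=−4..4 at α=1.0905, β=0.1373, γ=5.7870.
cos(β/2)=0.997645, sin(β/2)=0.068596
d^4_{-4,-3}: single k=1 term ⇒ +0.190842;  D = -0.184022+0.050563i
d^4_{-3,-3}: k∈[0..1] ⇒ +0.981311 -0.032475 = +0.948836;  D = -0.199787+0.927564i
d^4_{-2,-3}: k∈[0..1] ⇒ -0.252461 +0.003581 = -0.248880;  D = -0.191560-0.158890i
d^4_{-1,-3}: k∈[0..1] ⇒ +0.036823 -0.000290 = +0.036533;  D = +0.033677-0.014161i
d^4_{0,-3}: k∈[0..1] ⇒ -0.003774 +0.000018 = -0.003756;  D = -0.000309+0.003744i
d^4_{1,-3}: k∈[0..1] ⇒ +0.000290 -0.000001 = +0.000289;  D = -0.000245-0.000154i
d^4_{2,-3}: k∈[0..1] ⇒ -0.000017 +0.000000 = -0.000017;  D = +0.000015-0.000009i
d^4_{3,-3}: k∈[0..1] ⇒ +0.000001 -0.000000 = +0.000001;  D = +0.000000+0.000001i
d^4_{4,-3}: single k=0 term ⇒ -0.000000;  D = -0.000000-0.000000i
Y_4^{m'}(θ=0.3642,φ=1.3244) and Σ D·Y over m':
  (-0.1840+0.0506i)·(+0.0039+0.0059i)  (-0.1998+0.9276i)·(-0.0356+0.0391i)  (-0.1916-0.1589i)·(-0.1912-0.1026i)  (+0.0337-0.0142i)·(+0.1195-0.4752i)  (-0.0003+0.0037i)·(+0.3690+0.0000i)  (-0.0002-0.0002i)·(-0.1195-0.4752i)  (+0.0000-0.0000i)·(-0.1912+0.1026i)  (+0.0000+0.0000i)·(+0.0356+0.0391i)  (-0.0000-0.0000i)·(+0.0039-0.0059i)
Y_4^-3(R⁻¹ n̂) = -0.012700-0.007870i

Re=-0.0127 Im=-0.0079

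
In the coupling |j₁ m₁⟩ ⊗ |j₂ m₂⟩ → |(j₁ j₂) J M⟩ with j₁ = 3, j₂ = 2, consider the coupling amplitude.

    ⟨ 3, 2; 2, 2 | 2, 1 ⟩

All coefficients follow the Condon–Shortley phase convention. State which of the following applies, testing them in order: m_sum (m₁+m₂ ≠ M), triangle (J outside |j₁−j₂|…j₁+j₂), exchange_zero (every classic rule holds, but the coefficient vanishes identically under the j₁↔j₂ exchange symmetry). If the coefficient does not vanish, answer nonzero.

m_sum

m-sum: m₁+m₂ = 2+2 = 4, M = 1  ✗ ⇒ coefficient is 0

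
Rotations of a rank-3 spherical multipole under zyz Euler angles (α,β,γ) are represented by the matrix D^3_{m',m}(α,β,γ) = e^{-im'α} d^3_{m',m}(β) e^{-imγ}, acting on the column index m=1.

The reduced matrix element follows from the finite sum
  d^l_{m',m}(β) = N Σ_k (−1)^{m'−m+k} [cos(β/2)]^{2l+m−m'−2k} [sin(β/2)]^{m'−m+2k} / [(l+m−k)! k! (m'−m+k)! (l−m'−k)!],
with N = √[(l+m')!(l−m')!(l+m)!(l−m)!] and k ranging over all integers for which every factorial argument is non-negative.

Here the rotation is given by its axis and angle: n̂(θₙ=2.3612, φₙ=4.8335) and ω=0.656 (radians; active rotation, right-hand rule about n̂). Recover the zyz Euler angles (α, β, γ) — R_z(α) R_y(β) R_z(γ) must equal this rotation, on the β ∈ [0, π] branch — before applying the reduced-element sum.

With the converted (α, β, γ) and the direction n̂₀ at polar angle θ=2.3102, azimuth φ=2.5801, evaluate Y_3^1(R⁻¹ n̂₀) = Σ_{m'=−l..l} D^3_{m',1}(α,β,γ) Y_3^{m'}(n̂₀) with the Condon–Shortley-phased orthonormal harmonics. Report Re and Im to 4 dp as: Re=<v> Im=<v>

Axis–angle → zyz. n̂ = (sinθₙcosφₙ, sinθₙsinφₙ, cosθₙ) = (+0.085001, -0.698405, -0.710637), ω = 0.6560.
R = I cosω + sinω [n̂]ₓ + (1−cosω) n̂n̂ᵀ gives
  R = [+0.793938, +0.421133, -0.438531; -0.445777, +0.893681, +0.051169; +0.413456, +0.154862, +0.897258]
β = atan2(√(R₁₃²+R₂₃²), R₃₃) = 0.457277; α = atan2(R₂₃, R₁₃) mod 2π = 3.025435; γ = atan2(R₃₂, −R₃₁) mod 2π = 2.783213
Need the full column D^3_{m',1} for m'=−3..3 at α=3.0254, β=0.4573, γ=2.7832.
cos(β/2)=0.973976, sin(β/2)=0.226652
d^3_{-3,1}: single k=4 term ⇒ +0.009696;  D = +0.009695+0.000096i
d^3_{-2,1}: k∈[3..4] ⇒ +0.068038 -0.001842 = +0.066196;  D = -0.065670-0.008323i
d^3_{-1,1}: k∈[2..4] ⇒ +0.277371 -0.020027 +0.000136 = +0.257480;  D = +0.249963+0.061759i
d^3_{0,1}: k∈[1..3] ⇒ +0.688162 -0.111798 +0.002018 = +0.578382;  D = -0.541635-0.202872i
d^3_{1,1}: k∈[0..2] ⇒ +0.853669 -0.369828 +0.015020 = +0.498861;  D = +0.443738+0.227943i
d^3_{2,1}: k∈[0..1] ⇒ -0.628203 +0.068038 = -0.560165;  D = +0.465247+0.311978i
d^3_{3,1}: single k=0 term ⇒ +0.179042;  D = +0.136145+0.116278i
Y_3^{m'}(θ=2.3102,φ=2.5801) and Σ D·Y over m':
  (+0.0097+0.0001i)·(+0.0191-0.1672i)  (-0.0657-0.0083i)·(-0.1628-0.3389i)  (+0.2500+0.0618i)·(-0.2568-0.1615i)  (-0.5416-0.2029i)·(+0.1835+0.0000i)  (+0.4437+0.2279i)·(+0.2568-0.1615i)  (+0.4652+0.3120i)·(-0.1628+0.3389i)  (+0.1361+0.1163i)·(-0.0191-0.1672i)
Y_3^1(R⁻¹ n̂) = -0.159380-0.002709i

Re=-0.1594 Im=-0.0027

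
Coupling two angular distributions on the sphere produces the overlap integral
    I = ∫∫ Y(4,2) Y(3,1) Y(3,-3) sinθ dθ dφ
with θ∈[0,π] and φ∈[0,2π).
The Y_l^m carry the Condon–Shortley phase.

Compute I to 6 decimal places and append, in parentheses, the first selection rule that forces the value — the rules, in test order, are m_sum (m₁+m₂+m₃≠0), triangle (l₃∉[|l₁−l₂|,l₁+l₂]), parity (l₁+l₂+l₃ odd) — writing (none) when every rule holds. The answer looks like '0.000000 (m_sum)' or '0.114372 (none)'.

Rules hold: Σm=0, L=10 even, 1≤3≤7.
N = 9·7·7 = 441
Δ = 4!·4!·2!/11! = 1/34650
Racah Σ t=1..3: t=1:−1/72 t=2:+1/16 t=3:−1/72 = 5/144
⇒ 3j(4 3 3; 0 0 0)² = 2/77, sgn -1
Racah Σ t=2..2: t=2:+1/192 = 1/192
⇒ 3j(4 3 3; 2 1 -3)² = 3/77, sgn +1
4πI² = N·(3j₀)²·(3jₘ)² = 54/121
I = -1·√(0.446281/4π) = -0.18845135
No selection rule forces the value: the integral is nonzero (none).

-0.188451 (none)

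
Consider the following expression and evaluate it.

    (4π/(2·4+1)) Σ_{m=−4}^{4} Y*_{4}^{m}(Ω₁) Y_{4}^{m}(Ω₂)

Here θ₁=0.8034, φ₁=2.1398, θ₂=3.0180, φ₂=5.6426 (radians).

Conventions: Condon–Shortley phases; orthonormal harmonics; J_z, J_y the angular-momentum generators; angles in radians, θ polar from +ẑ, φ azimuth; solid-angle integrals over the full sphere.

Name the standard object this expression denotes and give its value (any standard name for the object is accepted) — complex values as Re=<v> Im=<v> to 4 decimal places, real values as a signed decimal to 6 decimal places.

This sum is the spherical-harmonic addition theorem: it equals the Legendre polynomial P_l(cos γ) of the angle γ between the two directions.
Summing Y*_{l m}(θ₁,φ₁)·Y_{l m}(θ₂,φ₂) over m ∈ [−4, 4]; prefactor 4π/(2·4+1) = 1.396263:
  m=-4: (-0.07697 + 0.09042j) × (-0.00009 + 0.00006j) = 0.00000 - 0.00001j  (running Σ = 0.00000 - 0.00001j)
  m=-3: (0.32097 + 0.04399j) × (0.00080 - 0.00219j) = 0.00035 - 0.00067j  (running Σ = 0.00035 - 0.00068j)
  m=-2: (-0.17253 - 0.37345j) × (0.00856 + 0.02871j) = 0.00925 - 0.00815j  (running Σ = 0.00960 - 0.00883j)
  m=-1: (-0.04764 + 0.07448j) × (-0.18067 - 0.13468j) = 0.01864 - 0.00704j  (running Σ = 0.02824 - 0.01587j)
  m=0: (-0.35212 + 0.00000j) × (0.78283 + 0.00000j) = -0.27565 + 0.00000j  (running Σ = -0.24741 - 0.01587j)
  m=1: (0.04764 + 0.07448j) × (0.18067 - 0.13468j) = 0.01864 + 0.00704j  (running Σ = -0.22878 - 0.00883j)
  m=2: (-0.17253 + 0.37345j) × (0.00856 - 0.02871j) = 0.00925 + 0.00815j  (running Σ = -0.21953 - 0.00068j)
  m=3: (-0.32097 + 0.04399j) × (-0.00080 - 0.00219j) = 0.00035 + 0.00067j  (running Σ = -0.21918 - 0.00001j)
  m=4: (-0.07697 - 0.09042j) × (-0.00009 - 0.00006j) = 0.00000 + 0.00001j  (running Σ = -0.21917 + 0.00000j)
Total Σ_m = -0.21917 + 0.00000j. Multiply by 1.396263: -0.30602 + 0.00000j. P_4(cos γ) = -0.306025

Legendre polynomial (addition theorem), -0.306025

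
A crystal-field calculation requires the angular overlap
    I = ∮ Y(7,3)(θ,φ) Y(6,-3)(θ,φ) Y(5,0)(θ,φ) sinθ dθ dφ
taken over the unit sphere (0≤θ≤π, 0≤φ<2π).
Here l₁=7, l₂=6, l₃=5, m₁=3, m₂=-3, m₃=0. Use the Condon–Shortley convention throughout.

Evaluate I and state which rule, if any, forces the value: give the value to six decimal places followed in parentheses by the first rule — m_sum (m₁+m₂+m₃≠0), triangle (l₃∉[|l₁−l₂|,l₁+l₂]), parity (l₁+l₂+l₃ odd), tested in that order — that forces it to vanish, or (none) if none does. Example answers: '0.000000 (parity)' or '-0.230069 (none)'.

m-sum 0 ✓  L=18 even ✓  1≤5≤13 ✓
Π(2lᵢ+1) = 15×13×11 = 2145
triangle coeff Δ(7,6,5) = 1/174594420
Σ_t [2,6]: t=2:+1/4147200 t=3:−1/207360 t=4:+1/82944 t=5:−1/207360 t=6:+1/4147200 = 1/345600
(3j)²=420/46189 [(7 6 5; 0 0 0)], sign=-1
Σ_t [0,3]: t=0:+1/11612160 t=1:−1/725760 t=2:+1/414720 t=3:−1/2073600 = 37/58060800
(3j)²=4107/646646 [(7 6 5; 3 -3 0)], sign=-1
⇒ 4πI² = 1848150/14919047
I = (+1)√(1848150/14919047/(4π)) = 0.09928717
No selection rule forces the value: the integral is nonzero (none).

0.099287 (none)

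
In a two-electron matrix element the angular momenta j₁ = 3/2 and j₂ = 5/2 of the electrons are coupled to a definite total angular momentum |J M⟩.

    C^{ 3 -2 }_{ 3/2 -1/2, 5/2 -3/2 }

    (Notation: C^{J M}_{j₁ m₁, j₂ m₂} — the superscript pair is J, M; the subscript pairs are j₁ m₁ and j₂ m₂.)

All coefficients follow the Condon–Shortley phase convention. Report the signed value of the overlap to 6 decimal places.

+√(1/12) = +0.288675

j₁+j₂−J=1  J+j₁−j₂=2  J−j₁+j₂=4  j₁+j₂+J+1=8
(j₁±m₁, j₂±m₂, J±M) = (1,2,1,4,1,5)
P² = 48
sum k=0..1:
  [0] +1/12 = 1/12
  [1] −1/24 = -1/24
S = 1/24
C² = P²·S² = 1/12 ; C = +0.288675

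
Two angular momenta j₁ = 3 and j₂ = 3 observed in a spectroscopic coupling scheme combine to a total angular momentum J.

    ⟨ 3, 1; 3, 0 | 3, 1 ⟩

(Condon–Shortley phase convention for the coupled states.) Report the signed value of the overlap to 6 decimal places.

j₁+j₂−J=3  J+j₁−j₂=3  J−j₁+j₂=3  j₁+j₂+J+1=10
(j₁±m₁, j₂±m₂, J±M) = (4,2,3,3,4,2)
P² = 864/25
sum k=0..2:
  [0] +1/72 = 1/72
  [1] −1/8 = -1/8
  [2] +1/24 = 1/24
S = -5/72
C² = P²·S² = 1/6 ; C = -0.408248

−√(1/6) ≈ -0.408248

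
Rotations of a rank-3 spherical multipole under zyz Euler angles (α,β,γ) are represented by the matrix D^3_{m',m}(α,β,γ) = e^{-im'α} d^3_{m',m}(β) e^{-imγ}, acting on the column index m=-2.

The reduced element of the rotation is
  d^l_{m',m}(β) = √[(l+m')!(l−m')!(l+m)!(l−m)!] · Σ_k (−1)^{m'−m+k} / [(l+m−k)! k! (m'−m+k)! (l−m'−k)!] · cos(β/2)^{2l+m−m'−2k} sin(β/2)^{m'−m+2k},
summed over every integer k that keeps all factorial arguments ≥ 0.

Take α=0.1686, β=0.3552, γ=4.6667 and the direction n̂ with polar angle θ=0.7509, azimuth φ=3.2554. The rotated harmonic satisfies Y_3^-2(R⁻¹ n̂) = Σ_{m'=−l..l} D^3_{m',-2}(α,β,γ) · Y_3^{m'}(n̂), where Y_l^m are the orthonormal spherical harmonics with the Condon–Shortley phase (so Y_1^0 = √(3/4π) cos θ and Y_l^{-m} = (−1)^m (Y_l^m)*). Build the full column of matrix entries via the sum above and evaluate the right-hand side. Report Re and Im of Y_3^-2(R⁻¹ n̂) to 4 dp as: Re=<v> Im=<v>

Re=-0.3662 Im=0.0028

Need the full column D^3_{m',-2} for m'=−3..3 at α=0.1686, β=0.3552, γ=4.6667.
cos(β/2)=0.984271, sin(β/2)=0.176668
d^3_{-3,-2}: single k=1 term ⇒ +0.399766;  D = -0.365925-0.160970i
d^3_{-2,-2}: k∈[0..1] ⇒ +0.909258 -0.146468 = +0.762789;  D = -0.739858-0.185628i
d^3_{-1,-2}: k∈[0..1] ⇒ -0.516095 +0.033254 = -0.482841;  D = +0.481402+0.037249i
d^3_{0,-2}: k∈[0..1] ⇒ +0.160448 -0.005169 = +0.155279;  D = -0.154631+0.014169i
d^3_{1,-2}: k∈[0..1] ⇒ -0.033254 +0.000536 = -0.032718;  D = +0.031619-0.008411i
d^3_{2,-2}: k∈[0..1] ⇒ +0.004719 -0.000030 = +0.004688;  D = -0.004264+0.001948i
d^3_{3,-2}: single k=0 term ⇒ -0.000415;  D = +0.000343-0.000233i
Y_3^{m'}(θ=0.7509,φ=3.2554) and Σ D·Y over m':
  (-0.3659-0.1610i)·(-0.1249+0.0444i)  (-0.7399-0.1856i)·(+0.3388-0.0785i)  (+0.4814+0.0372i)·(-0.3664+0.0419i)  (-0.1546+0.0142i)·(-0.0894+0.0000i)  (+0.0316-0.0084i)·(+0.3664+0.0419i)  (-0.0043+0.0019i)·(+0.3388+0.0785i)  (+0.0003-0.0002i)·(+0.1249+0.0444i)
Y_3^-2(R⁻¹ n̂) = -0.366152+0.002834i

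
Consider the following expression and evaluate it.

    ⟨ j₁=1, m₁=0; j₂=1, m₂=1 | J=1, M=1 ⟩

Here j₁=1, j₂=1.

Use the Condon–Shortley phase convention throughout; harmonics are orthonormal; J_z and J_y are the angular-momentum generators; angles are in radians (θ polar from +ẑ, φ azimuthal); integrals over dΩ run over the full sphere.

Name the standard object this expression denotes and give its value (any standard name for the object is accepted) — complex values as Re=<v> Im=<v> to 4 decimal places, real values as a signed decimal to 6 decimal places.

Clebsch–Gordan coefficient, −√(1/2) ≈ -0.707107

This is a Clebsch–Gordan (vector-coupling) coefficient.
j₁+j₂−J=1  J+j₁−j₂=1  J−j₁+j₂=1  j₁+j₂+J+1=4
(j₁±m₁, j₂±m₂, J±M) = (1,1,2,0,2,0)
P² = 1/2
sum k=1..1:
  [1] −1/1 = -1
S = -1
C² = P²·S² = 1/2 ; C = -0.707107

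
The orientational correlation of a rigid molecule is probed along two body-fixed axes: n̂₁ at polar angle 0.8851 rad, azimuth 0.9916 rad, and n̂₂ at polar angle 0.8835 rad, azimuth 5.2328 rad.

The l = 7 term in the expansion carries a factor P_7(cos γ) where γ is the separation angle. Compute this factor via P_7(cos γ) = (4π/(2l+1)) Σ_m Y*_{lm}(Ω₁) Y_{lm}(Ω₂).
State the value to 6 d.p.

Expand P_7 via completeness: Σ_{m} conj(Y_{7,m}) at Ω₁ times Y_{7,m} at Ω₂ —
  [-7]  conj(Y_{7,-7})(Ω₁) = 0.06583 + 0.05088j ; Y_{7,-7}(Ω₂) = 0.03962 + 0.07229j ; Δ = -0.00107 + 0.00677j
  [-6]  conj(Y_{7,-6})(Ω₁) = 0.24064 - 0.08339j ; Y_{7,-6}(Ω₂) = 0.25313 + 0.00484j ; Δ = 0.06132 - 0.01994j
  [-5]  conj(Y_{7,-5})(Ω₁) = 0.10438 - 0.41642j ; Y_{7,-5}(Ω₂) = 0.22017 - 0.36768j ; Δ = -0.13013 - 0.13006j
  [-4]  conj(Y_{7,-4})(Ω₁) = -0.25040 - 0.27095j ; Y_{7,-4}(Ω₂) = -0.18144 - 0.32373j ; Δ = -0.04228 + 0.13022j
  [-3]  conj(Y_{7,-3})(Ω₁) = 0.02395 - 0.00403j ; Y_{7,-3}(Ω₂) = 0.02027 + 0.00019j ; Δ = 0.00049 - 0.00008j
  [-2]  conj(Y_{7,-2})(Ω₁) = 0.14548 - 0.33252j ; Y_{7,-2}(Ω₂) = 0.18312 - 0.31256j ; Δ = -0.07729 - 0.10636j
  [-1]  conj(Y_{7,-1})(Ω₁) = -0.07568 - 0.11571j ; Y_{7,-1}(Ω₂) = -0.07078 - 0.12350j ; Δ = -0.00893 + 0.01754j
  [+0]  conj(Y_{7,0})(Ω₁) = 0.32618 + 0.00000j ; Y_{7,0}(Ω₂) = 0.32450 + 0.00000j ; Δ = 0.10585 + 0.00000j
  [+1]  conj(Y_{7,1})(Ω₁) = 0.07568 - 0.11571j ; Y_{7,1}(Ω₂) = 0.07078 - 0.12350j ; Δ = -0.00893 - 0.01754j
  [+2]  conj(Y_{7,2})(Ω₁) = 0.14548 + 0.33252j ; Y_{7,2}(Ω₂) = 0.18312 + 0.31256j ; Δ = -0.07729 + 0.10636j
  [+3]  conj(Y_{7,3})(Ω₁) = -0.02395 - 0.00403j ; Y_{7,3}(Ω₂) = -0.02027 + 0.00019j ; Δ = 0.00049 + 0.00008j
  [+4]  conj(Y_{7,4})(Ω₁) = -0.25040 + 0.27095j ; Y_{7,4}(Ω₂) = -0.18144 + 0.32373j ; Δ = -0.04228 - 0.13022j
  [+5]  conj(Y_{7,5})(Ω₁) = -0.10438 - 0.41642j ; Y_{7,5}(Ω₂) = -0.22017 - 0.36768j ; Δ = -0.13013 + 0.13006j
  [+6]  conj(Y_{7,6})(Ω₁) = 0.24064 + 0.08339j ; Y_{7,6}(Ω₂) = 0.25313 - 0.00484j ; Δ = 0.06132 + 0.01994j
  [+7]  conj(Y_{7,7})(Ω₁) = -0.06583 + 0.05088j ; Y_{7,7}(Ω₂) = -0.03962 + 0.07229j ; Δ = -0.00107 - 0.00677j
Total Σ_m = -0.28996 - 0.00000j. Multiply by 0.837758: -0.24292 - 0.00000j. P_7(cos γ) = -0.242919

-0.242919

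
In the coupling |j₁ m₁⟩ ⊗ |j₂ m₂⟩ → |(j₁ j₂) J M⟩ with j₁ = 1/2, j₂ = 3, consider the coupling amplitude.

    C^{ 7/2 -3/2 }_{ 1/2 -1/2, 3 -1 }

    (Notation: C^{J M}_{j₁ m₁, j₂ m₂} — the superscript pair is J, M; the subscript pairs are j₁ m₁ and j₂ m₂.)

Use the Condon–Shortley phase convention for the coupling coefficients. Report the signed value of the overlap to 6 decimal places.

triangle: 0!×1!×6!/8! = 720/40320
(j±m)!: 0!×1!×2!×4!×2!×5! = 11520
prefactor² = (2J+1)×Δ×N² = 11520/7
  k=0: +1/(0!×0!×1!×2!×0!×4!) = 1/48
Σ = 1/48  ⇒  CG² = 11520/7×(1/48)² = 5/7
CG = +√(5/7) = +0.845154

+√(5/7) = +0.845154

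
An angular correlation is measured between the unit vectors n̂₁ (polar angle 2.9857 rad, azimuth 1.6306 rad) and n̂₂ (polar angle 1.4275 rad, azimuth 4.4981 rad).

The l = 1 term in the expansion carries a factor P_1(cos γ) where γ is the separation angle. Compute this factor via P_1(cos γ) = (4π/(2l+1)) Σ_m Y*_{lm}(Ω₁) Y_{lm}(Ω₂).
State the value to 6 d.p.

Term-by-term m-sum for l=1 (normalisation 4π/3 = 4.188790):
  m=-1: Y*=(-0.003206, 0.053546)  Y=(-0.072717, 0.334132)  product (-0.017658, -0.004965)
  m=+0: Y*=(-0.482677, -0.000000)  Y=(0.069776, 0.000000)  product (-0.033679, -0.000000)
  m=+1: Y*=(0.003206, 0.053546)  Y=(0.072717, 0.334132)  product (-0.017658, 0.004965)
Accumulated sum (-0.068996, 0.000000); after 4π/(2l+1) scaling, (-0.289009, 0.000000) ⇒ P_1 = -0.289009

-0.289009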